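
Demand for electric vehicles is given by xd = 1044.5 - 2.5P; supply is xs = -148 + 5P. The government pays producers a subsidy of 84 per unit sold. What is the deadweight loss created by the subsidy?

Deadweight loss = 5880

Pre-subsidy: 1044.5 - 2.5P = -148 + 5P gives P* = 159, x* = 647.
With the subsidy, sellers receive Ps = Pb + 84 for each unit, where Pb is the price buyers pay.
Supply in terms of Pb becomes xs = -148 + 5(Pb + 84) = 272 + 5Pb. Setting this equal to demand: 1044.5 - 2.5Pb = 272 + 5Pb, so Pb = 103.
Sellers receive Ps = 103 + 84 = 187; x' = 1044.5 − 2.5·103 = 787.
The subsidy expands output by 787 − 647 = 140 past the efficient level; on those units the gap between marginal cost and willingness to pay runs from 0 up to 84.
DWL = ½ × 84 × 140 = 5880.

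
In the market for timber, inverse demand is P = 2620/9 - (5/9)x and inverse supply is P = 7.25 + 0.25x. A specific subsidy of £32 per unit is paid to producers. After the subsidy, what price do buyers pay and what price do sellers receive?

Buyers pay 2125/29; sellers receive 3053/29

Pre-subsidy: 2620/9 - (5/9)x = 7.25 + 0.25x gives x* = 10219/29 and P* = 2765/29.
With the subsidy, sellers receive Ps = Pb + 32 for each unit, where Pb is the price buyers pay.
On the curves, Pb = 2620/9 - (5/9)x and Ps = 7.25 + 0.25x; the wedge Ps − Pb = 32 gives 7.25 + 0.25x − (2620/9 - (5/9)x) = 32, so x' = 11371/29.
Then Pb = 2620/9 − (5/9)·(11371/29) = 2125/29 and Ps = 7.25 + 0.25·(11371/29) = 3053/29.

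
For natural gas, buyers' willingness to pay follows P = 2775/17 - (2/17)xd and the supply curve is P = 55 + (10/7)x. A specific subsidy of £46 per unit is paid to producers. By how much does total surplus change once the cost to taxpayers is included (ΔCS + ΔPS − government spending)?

Pre-subsidy: 2775/17 - (2/17)x = 55 + (10/7)x gives x* = 70 and P* = 155.
With the subsidy, sellers receive Ps = Pb + 46 for each unit, where Pb is the price buyers pay.
On the curves, Pb = 2775/17 - (2/17)x and Ps = 55 + (10/7)x; the wedge Ps − Pb = 46 gives 55 + (10/7)x − (2775/17 - (2/17)x) = 46, so x' = 99.75.
Then Pb = 2775/17 − (2/17)·99.75 = 151.5 and Ps = 55 + (10/7)·99.75 = 197.5.
ΔCS = ½(70 + 99.75)(155 − 151.5) = 297.0625; ΔPS = ½(70 + 99.75)(197.5 − 155) = 3607.1875.
Government spending = 46 × 99.75 = 4588.5.
Net change = 297.0625 + 3607.1875 − 4588.5 = -684.25. The loss equals the DWL triangle ½·46·29.75.

Net change in total surplus = -£684.25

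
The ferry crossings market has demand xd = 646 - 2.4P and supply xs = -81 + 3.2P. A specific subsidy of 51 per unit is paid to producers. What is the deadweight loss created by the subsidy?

Deadweight loss = 62424/35

Pre-subsidy: 646 - 2.4P = -81 + 3.2P gives P* = 3635/28, x* = 2341/7.
With the subsidy, sellers receive Ps = Pb + 51 for each unit, where Pb is the price buyers pay.
Supply in terms of Pb becomes xs = -81 + 3.2(Pb + 51) = 82.2 + 3.2Pb. Setting this equal to demand: 646 - 2.4Pb = 82.2 + 3.2Pb, so Pb = 2819/28.
Sellers receive Ps = 2819/28 + 51 = 4247/28; x' = 646 − 2.4·(2819/28) = 14153/35.
The subsidy expands output by 14153/35 − 2341/7 = 2448/35 past the efficient level; on those units the gap between marginal cost and willingness to pay runs from 0 up to 51.
DWL = ½ × 51 × 2448/35 = 62424/35.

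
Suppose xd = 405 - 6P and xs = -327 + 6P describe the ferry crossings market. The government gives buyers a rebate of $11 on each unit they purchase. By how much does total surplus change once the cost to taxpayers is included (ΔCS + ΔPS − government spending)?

Pre-subsidy: 405 - 6P = -327 + 6P gives P* = 61, x* = 39.
With the rebate, buyers effectively pay Pb = Ps − 11, where Ps is the price sellers receive.
Demand in terms of Ps becomes xd = 405 − 6(Ps − 11) = 471 - 6Ps. Setting this equal to supply: 471 - 6Ps = -327 + 6Ps, so Ps = 66.5.
Buyers pay Pb = 66.5 − 11 = 55.5; x' = -327 + 6·66.5 = 72.
ΔCS = ½(39 + 72)(61 − 55.5) = 305.25; ΔPS = ½(39 + 72)(66.5 − 61) = 305.25.
Government spending = 11 × 72 = 792.
Net change = 305.25 + 305.25 − 792 = -181.5. The loss equals the DWL triangle ½·11·33.

Net change in total surplus = -$181.5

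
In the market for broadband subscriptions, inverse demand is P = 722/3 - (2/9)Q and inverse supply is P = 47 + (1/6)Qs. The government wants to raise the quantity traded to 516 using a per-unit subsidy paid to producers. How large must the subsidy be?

At Q = 516, from the demand curve buyers pay Pb = 722/3 − (2/9)·516 = 126; from the supply curve sellers need Ps = 47 + (1/6)·516 = 133.
The subsidy must fill the gap: s = Ps − Pb = 133 − 126 = 7.

Required subsidy s = 7 per unit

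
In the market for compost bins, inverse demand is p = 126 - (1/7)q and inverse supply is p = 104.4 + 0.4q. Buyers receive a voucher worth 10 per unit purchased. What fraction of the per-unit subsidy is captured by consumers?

Consumer share = 5/19

Pre-subsidy: 126 - (1/7)q = 104.4 + 0.4q gives q* = 756/19 and p* = 2286/19.
With the rebate, buyers effectively pay pb = ps − 10, where ps is the price sellers receive.
On the curves, pb = 126 - (1/7)q and ps = 104.4 + 0.4q; the wedge ps − pb = 10 gives 104.4 + 0.4q − (126 - (1/7)q) = 10, so q' = 1106/19.
Then pb = 126 − (1/7)·(1106/19) = 2236/19 and ps = 104.4 + 0.4·(1106/19) = 2426/19.
Buyers' price falls by p* − pb = 2286/19 − 2236/19 = 50/19; sellers' price rises by ps − p* = 2426/19 − 2286/19 = 140/19.
So consumers capture (50/19)/10 = 5/19 of each unit of subsidy.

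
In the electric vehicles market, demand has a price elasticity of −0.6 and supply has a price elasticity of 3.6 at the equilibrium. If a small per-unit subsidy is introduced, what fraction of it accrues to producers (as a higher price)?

Producer share = 1/7

For a small subsidy around the equilibrium, the benefit split depends on the relative slopes, which at a point are proportional to the elasticities.
Buyer share = εs/(εs + |εd|) = 3.6/(3.6 + 0.6) = 6/7; seller share = |εd|/(εs + |εd|) = 1/7.
So producers capture 1/7 of the subsidy.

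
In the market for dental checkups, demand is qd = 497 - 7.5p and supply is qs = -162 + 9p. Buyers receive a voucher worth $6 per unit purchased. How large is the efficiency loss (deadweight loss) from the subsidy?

Deadweight loss = 810/11

Pre-subsidy: 497 - 7.5p = -162 + 9p gives p* = 1318/33, q* = 2172/11.
With the rebate, buyers effectively pay pb = ps − 6, where ps is the price sellers receive.
Demand in terms of ps becomes qd = 497 − 7.5(ps − 6) = 542 - 7.5ps. Setting this equal to supply: 542 - 7.5ps = -162 + 9ps, so ps = 128/3.
Buyers pay pb = 128/3 − 6 = 110/3; q' = -162 + 9·(128/3) = 222.
The subsidy expands output by 222 − 2172/11 = 270/11 past the efficient level; on those units the gap between marginal cost and willingness to pay runs from 0 up to 6.
DWL = ½ × 6 × 270/11 = 810/11.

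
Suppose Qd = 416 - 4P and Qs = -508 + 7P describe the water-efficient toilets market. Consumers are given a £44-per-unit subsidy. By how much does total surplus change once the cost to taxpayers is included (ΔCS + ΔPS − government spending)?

Pre-subsidy: 416 - 4P = -508 + 7P gives P* = 84, Q* = 80.
With the rebate, buyers effectively pay Pb = Ps − 44, where Ps is the price sellers receive.
Demand in terms of Ps becomes Qd = 416 − 4(Ps − 44) = 592 - 4Ps. Setting this equal to supply: 592 - 4Ps = -508 + 7Ps, so Ps = 100.
Buyers pay Pb = 100 − 44 = 56; Q' = -508 + 7·100 = 192.
ΔCS = ½(80 + 192)(84 − 56) = 3808; ΔPS = ½(80 + 192)(100 − 84) = 2176.
Government spending = 44 × 192 = 8448.
Net change = 3808 + 2176 − 8448 = -2464. The loss equals the DWL triangle ½·44·112.

Net change in total surplus = -£2464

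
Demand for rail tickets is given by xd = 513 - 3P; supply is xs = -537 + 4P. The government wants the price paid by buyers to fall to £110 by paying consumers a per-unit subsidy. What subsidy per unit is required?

Required subsidy s = £70 per unit

At a buyer price of 110, quantity demanded is 513 − 3·110 = 183.
Sellers supply 183 only when they receive Ps with -537 + 4·Ps = 183, i.e. Ps = 180.
s = Ps − Pb = 180 − 110 = 70.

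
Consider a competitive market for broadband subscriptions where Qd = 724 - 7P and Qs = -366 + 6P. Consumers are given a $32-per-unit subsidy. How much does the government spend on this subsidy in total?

Pre-subsidy: 724 - 7P = -366 + 6P gives P* = 1090/13, Q* = 1782/13.
With the rebate, buyers effectively pay Pb = Ps − 32, where Ps is the price sellers receive.
Demand in terms of Ps becomes Qd = 724 − 7(Ps − 32) = 948 - 7Ps. Setting this equal to supply: 948 - 7Ps = -366 + 6Ps, so Ps = 1314/13.
Buyers pay Pb = 1314/13 − 32 = 898/13; Q' = -366 + 6·(1314/13) = 3126/13.
Government outlay = subsidy × quantity = 32 × 3126/13 = 100032/13.

Government cost = 100032/13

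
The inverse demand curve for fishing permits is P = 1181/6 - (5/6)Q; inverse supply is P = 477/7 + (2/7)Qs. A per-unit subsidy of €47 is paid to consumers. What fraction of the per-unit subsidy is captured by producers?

Producer share = 12/47

Pre-subsidy: 1181/6 - (5/6)Q = 477/7 + (2/7)Q gives Q* = 115 and P* = 101.
With the rebate, buyers effectively pay Pb = Ps − 47, where Ps is the price sellers receive.
On the curves, Pb = 1181/6 - (5/6)Q and Ps = 477/7 + (2/7)Q; the wedge Ps − Pb = 47 gives 477/7 + (2/7)Q − (1181/6 - (5/6)Q) = 47, so Q' = 157.
Then Pb = 1181/6 − (5/6)·157 = 66 and Ps = 477/7 + (2/7)·157 = 113.
Buyers' price falls by P* − Pb = 101 − 66 = 35; sellers' price rises by Ps − P* = 113 − 101 = 12.
So producers capture 12/47 = 12/47 of each unit of subsidy.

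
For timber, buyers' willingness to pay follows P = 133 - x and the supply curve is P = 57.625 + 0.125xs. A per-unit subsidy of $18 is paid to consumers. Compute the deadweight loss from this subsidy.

Deadweight loss = $144

Pre-subsidy: 133 - x = 57.625 + 0.125x gives x* = 67 and P* = 66.
With the rebate, buyers effectively pay Pb = Ps − 18, where Ps is the price sellers receive.
On the curves, Pb = 133 - x and Ps = 57.625 + 0.125x; the wedge Ps − Pb = 18 gives 57.625 + 0.125x − (133 - x) = 18, so x' = 83.
Then Pb = 133 − 1·83 = 50 and Ps = 57.625 + 0.125·83 = 68.
The subsidy expands output by 83 − 67 = 16 past the efficient level; on those units the gap between marginal cost and willingness to pay runs from 0 up to 18.
DWL = ½ × 18 × 16 = 144.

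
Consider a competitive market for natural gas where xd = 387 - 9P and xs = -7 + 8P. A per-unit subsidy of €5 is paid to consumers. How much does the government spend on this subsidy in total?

Pre-subsidy: 387 - 9P = -7 + 8P gives P* = 394/17, x* = 3033/17.
With the rebate, buyers effectively pay Pb = Ps − 5, where Ps is the price sellers receive.
Demand in terms of Ps becomes xd = 387 − 9(Ps − 5) = 432 - 9Ps. Setting this equal to supply: 432 - 9Ps = -7 + 8Ps, so Ps = 439/17.
Buyers pay Pb = 439/17 − 5 = 354/17; x' = -7 + 8·(439/17) = 3393/17.
Government outlay = subsidy × quantity = 5 × 3393/17 = 16965/17.

Government cost = 16965/17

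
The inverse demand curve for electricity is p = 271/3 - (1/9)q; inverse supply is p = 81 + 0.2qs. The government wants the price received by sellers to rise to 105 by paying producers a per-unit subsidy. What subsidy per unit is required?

At a seller price of 105, quantity supplied is -405 + 5·105 = 120.
Buyers absorb 120 only when they pay pb = 271/3 − (1/9)·120 = 77.
s = ps − pb = 105 − 77 = 28.

Required subsidy s = 28 per unit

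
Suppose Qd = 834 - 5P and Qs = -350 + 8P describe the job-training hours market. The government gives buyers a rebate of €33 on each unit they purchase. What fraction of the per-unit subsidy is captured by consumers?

Pre-subsidy: 834 - 5P = -350 + 8P gives P* = 1184/13, Q* = 4922/13.
With the rebate, buyers effectively pay Pb = Ps − 33, where Ps is the price sellers receive.
Demand in terms of Ps becomes Qd = 834 − 5(Ps − 33) = 999 - 5Ps. Setting this equal to supply: 999 - 5Ps = -350 + 8Ps, so Ps = 1349/13.
Buyers pay Pb = 1349/13 − 33 = 920/13; Q' = -350 + 8·(1349/13) = 6242/13.
Buyers' price falls by P* − Pb = 1184/13 − 920/13 = 264/13; sellers' price rises by Ps − P* = 1349/13 − 1184/13 = 165/13.
So consumers capture (264/13)/33 = 8/13 of each unit of subsidy.

Consumer share = 8/13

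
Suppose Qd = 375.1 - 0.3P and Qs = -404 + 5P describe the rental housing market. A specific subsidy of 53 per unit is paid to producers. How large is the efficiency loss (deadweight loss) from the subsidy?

Deadweight loss = 397.5

Pre-subsidy: 375.1 - 0.3P = -404 + 5P gives P* = 147, Q* = 331.
With the subsidy, sellers receive Ps = Pb + 53 for each unit, where Pb is the price buyers pay.
Supply in terms of Pb becomes Qs = -404 + 5(Pb + 53) = -139 + 5Pb. Setting this equal to demand: 375.1 - 0.3Pb = -139 + 5Pb, so Pb = 97.
Sellers receive Ps = 97 + 53 = 150; Q' = 375.1 − 0.3·97 = 346.
The subsidy expands output by 346 − 331 = 15 past the efficient level; on those units the gap between marginal cost and willingness to pay runs from 0 up to 53.
DWL = ½ × 53 × 15 = 397.5.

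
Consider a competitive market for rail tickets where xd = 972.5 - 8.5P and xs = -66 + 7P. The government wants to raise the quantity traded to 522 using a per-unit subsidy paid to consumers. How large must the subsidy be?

At x = 522, invert demand for the buyer price: Pb = (972.5 − 522)/8.5 = 53; invert supply for the seller price: Ps = (522 − (-66))/7 = 84.
The subsidy must fill the gap: s = Ps − Pb = 84 − 53 = 31.

Required subsidy s = 31 per unit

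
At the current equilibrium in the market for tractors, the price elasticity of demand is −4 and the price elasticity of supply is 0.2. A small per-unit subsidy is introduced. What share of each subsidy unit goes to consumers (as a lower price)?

For a small subsidy around the equilibrium, the benefit split depends on the relative slopes, which at a point are proportional to the elasticities.
Buyer share = εs/(εs + |εd|) = 0.2/(0.2 + 4) = 1/21; seller share = |εd|/(εs + |εd|) = 20/21.

Consumer share = 1/21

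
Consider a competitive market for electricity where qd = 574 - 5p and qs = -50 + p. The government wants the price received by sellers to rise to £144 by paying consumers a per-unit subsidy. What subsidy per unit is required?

At a seller price of 144, quantity supplied is -50 + 1·144 = 94.
Buyers absorb 94 only when they pay pb with 574 − 5·pb = 94, i.e. pb = 96.
s = ps − pb = 144 − 96 = 48.

Required subsidy s = £48 per unit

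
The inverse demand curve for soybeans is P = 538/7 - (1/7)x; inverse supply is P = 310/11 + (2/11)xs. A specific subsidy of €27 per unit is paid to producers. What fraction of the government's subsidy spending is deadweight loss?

Pre-subsidy: 538/7 - (1/7)x = 310/11 + (2/11)x gives x* = 149.92 and P* = 55.44.
With the subsidy, sellers receive Ps = Pb + 27 for each unit, where Pb is the price buyers pay.
On the curves, Pb = 538/7 - (1/7)x and Ps = 310/11 + (2/11)x; the wedge Ps − Pb = 27 gives 310/11 + (2/11)x − (538/7 - (1/7)x) = 27, so x' = 233.08.
Then Pb = 538/7 − (1/7)·233.08 = 43.56 and Ps = 310/11 + (2/11)·233.08 = 70.56.
ΔCS = ½(149.92 + 233.08)(55.44 − 43.56) = 2275.02; ΔPS = ½(149.92 + 233.08)(70.56 − 55.44) = 2895.48.
Government spending = 27 × 233.08 = 6293.16.
DWL = ½ × 27 × (233.08 − 149.92) = 1122.66; fraction = 1122.66 / 6293.16 = 2079/11654.

DWL / government spending = 2079/11654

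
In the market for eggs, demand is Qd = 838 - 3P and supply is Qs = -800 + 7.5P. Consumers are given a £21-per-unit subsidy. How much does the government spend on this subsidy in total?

Government cost = £8715

Pre-subsidy: 838 - 3P = -800 + 7.5P gives P* = 156, Q* = 370.
With the rebate, buyers effectively pay Pb = Ps − 21, where Ps is the price sellers receive.
Demand in terms of Ps becomes Qd = 838 − 3(Ps − 21) = 901 - 3Ps. Setting this equal to supply: 901 - 3Ps = -800 + 7.5Ps, so Ps = 162.
Buyers pay Pb = 162 − 21 = 141; Q' = -800 + 7.5·162 = 415.
Government outlay = subsidy × quantity = 21 × 415 = 8715.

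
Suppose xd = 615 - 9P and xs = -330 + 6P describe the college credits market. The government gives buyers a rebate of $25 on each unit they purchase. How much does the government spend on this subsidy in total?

Government cost = $3450

Pre-subsidy: 615 - 9P = -330 + 6P gives P* = 63, x* = 48.
With the rebate, buyers effectively pay Pb = Ps − 25, where Ps is the price sellers receive.
Demand in terms of Ps becomes xd = 615 − 9(Ps − 25) = 840 - 9Ps. Setting this equal to supply: 840 - 9Ps = -330 + 6Ps, so Ps = 78.
Buyers pay Pb = 78 − 25 = 53; x' = -330 + 6·78 = 138.
Government outlay = subsidy × quantity = 25 × 138 = 3450.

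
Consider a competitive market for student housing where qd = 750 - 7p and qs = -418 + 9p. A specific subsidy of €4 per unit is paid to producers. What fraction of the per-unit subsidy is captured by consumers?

Consumer share = 0.5625

Pre-subsidy: 750 - 7p = -418 + 9p gives p* = 73, q* = 239.
With the subsidy, sellers receive ps = pb + 4 for each unit, where pb is the price buyers pay.
Supply in terms of pb becomes qs = -418 + 9(pb + 4) = -382 + 9pb. Setting this equal to demand: 750 - 7pb = -382 + 9pb, so pb = 70.75.
Sellers receive ps = 70.75 + 4 = 74.75; q' = 750 − 7·70.75 = 254.75.
Buyers' price falls by p* − pb = 73 − 70.75 = 2.25; sellers' price rises by ps − p* = 74.75 − 73 = 1.75.
So consumers capture 2.25/4 = 0.5625 of each unit of subsidy.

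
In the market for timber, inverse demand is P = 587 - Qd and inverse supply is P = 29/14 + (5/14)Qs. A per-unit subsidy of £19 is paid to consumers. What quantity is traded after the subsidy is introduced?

Q' = 445

Pre-subsidy: 587 - Q = 29/14 + (5/14)Q gives Q* = 431 and P* = 156.
With the rebate, buyers effectively pay Pb = Ps − 19, where Ps is the price sellers receive.
On the curves, Pb = 587 - Q and Ps = 29/14 + (5/14)Q; the wedge Ps − Pb = 19 gives 29/14 + (5/14)Q − (587 - Q) = 19, so Q' = 445.
Then Pb = 587 − 1·445 = 142 and Ps = 29/14 + (5/14)·445 = 161.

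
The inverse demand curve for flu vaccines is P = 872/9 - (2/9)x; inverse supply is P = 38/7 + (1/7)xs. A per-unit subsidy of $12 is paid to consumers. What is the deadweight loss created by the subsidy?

Deadweight loss = 4536/23

Pre-subsidy: 872/9 - (2/9)x = 38/7 + (1/7)x gives x* = 5762/23 and P* = 948/23.
With the rebate, buyers effectively pay Pb = Ps − 12, where Ps is the price sellers receive.
On the curves, Pb = 872/9 - (2/9)x and Ps = 38/7 + (1/7)x; the wedge Ps − Pb = 12 gives 38/7 + (1/7)x − (872/9 - (2/9)x) = 12, so x' = 6518/23.
Then Pb = 872/9 − (2/9)·(6518/23) = 780/23 and Ps = 38/7 + (1/7)·(6518/23) = 1056/23.
The subsidy expands output by 6518/23 − 5762/23 = 756/23 past the efficient level; on those units the gap between marginal cost and willingness to pay runs from 0 up to 12.
DWL = ½ × 12 × 756/23 = 4536/23.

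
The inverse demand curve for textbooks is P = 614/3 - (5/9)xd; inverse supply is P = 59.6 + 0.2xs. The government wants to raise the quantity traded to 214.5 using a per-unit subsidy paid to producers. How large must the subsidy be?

Required subsidy s = 17 per unit

At x = 214.5, from the demand curve buyers pay Pb = 614/3 − (5/9)·214.5 = 85.5; from the supply curve sellers need Ps = 59.6 + 0.2·214.5 = 102.5.
The subsidy must fill the gap: s = Ps − Pb = 102.5 − 85.5 = 17.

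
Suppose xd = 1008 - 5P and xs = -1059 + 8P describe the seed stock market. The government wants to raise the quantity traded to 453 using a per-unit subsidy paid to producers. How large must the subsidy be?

At x = 453, invert demand for the buyer price: Pb = (1008 − 453)/5 = 111; invert supply for the seller price: Ps = (453 − (-1059))/8 = 189.
The subsidy must fill the gap: s = Ps − Pb = 189 − 111 = 78.

Required subsidy s = 78 per unit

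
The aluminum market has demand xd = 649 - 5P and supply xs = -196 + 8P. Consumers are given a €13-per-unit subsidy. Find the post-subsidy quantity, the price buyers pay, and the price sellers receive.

x' = 364; buyers pay €57; sellers receive €70

Pre-subsidy: 649 - 5P = -196 + 8P gives P* = 65, x* = 324.
With the rebate, buyers effectively pay Pb = Ps − 13, where Ps is the price sellers receive.
Demand in terms of Ps becomes xd = 649 − 5(Ps − 13) = 714 - 5Ps. Setting this equal to supply: 714 - 5Ps = -196 + 8Ps, so Ps = 70.
Buyers pay Pb = 70 − 13 = 57; x' = -196 + 8·70 = 364.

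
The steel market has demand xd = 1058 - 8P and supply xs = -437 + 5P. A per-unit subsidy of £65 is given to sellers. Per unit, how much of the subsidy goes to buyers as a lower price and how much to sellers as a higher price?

Pre-subsidy: 1058 - 8P = -437 + 5P gives P* = 115, x* = 138.
With the subsidy, sellers receive Ps = Pb + 65 for each unit, where Pb is the price buyers pay.
Supply in terms of Pb becomes xs = -437 + 5(Pb + 65) = -112 + 5Pb. Setting this equal to demand: 1058 - 8Pb = -112 + 5Pb, so Pb = 90.
Sellers receive Ps = 90 + 65 = 155; x' = 1058 − 8·90 = 338.
Buyers' price falls by P* − Pb = 115 − 90 = 25; sellers' price rises by Ps − P* = 155 − 115 = 40.

Buyers gain £25 per unit; sellers gain £40 per unit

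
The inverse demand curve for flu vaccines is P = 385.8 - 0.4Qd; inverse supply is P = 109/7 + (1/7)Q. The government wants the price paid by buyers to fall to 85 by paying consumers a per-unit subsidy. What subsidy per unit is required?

Required subsidy s = 38 per unit

At a buyer price of 85, quantity demanded is 964.5 − 2.5·85 = 752.
Sellers supply 752 only when they receive Ps = 109/7 + (1/7)·752 = 123.
s = Ps − Pb = 123 − 85 = 38.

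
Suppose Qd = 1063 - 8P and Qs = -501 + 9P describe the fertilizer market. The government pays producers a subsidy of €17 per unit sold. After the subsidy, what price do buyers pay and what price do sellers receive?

Buyers pay €83; sellers receive €100

Pre-subsidy: 1063 - 8P = -501 + 9P gives P* = 92, Q* = 327.
With the subsidy, sellers receive Ps = Pb + 17 for each unit, where Pb is the price buyers pay.
Supply in terms of Pb becomes Qs = -501 + 9(Pb + 17) = -348 + 9Pb. Setting this equal to demand: 1063 - 8Pb = -348 + 9Pb, so Pb = 83.
Sellers receive Ps = 83 + 17 = 100; Q' = 1063 − 8·83 = 399.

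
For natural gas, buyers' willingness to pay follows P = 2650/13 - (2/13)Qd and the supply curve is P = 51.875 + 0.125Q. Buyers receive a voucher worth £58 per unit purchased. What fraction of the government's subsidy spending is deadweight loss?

Pre-subsidy: 2650/13 - (2/13)Q = 51.875 + 0.125Q gives Q* = 545 and P* = 120.
With the rebate, buyers effectively pay Pb = Ps − 58, where Ps is the price sellers receive.
On the curves, Pb = 2650/13 - (2/13)Q and Ps = 51.875 + 0.125Q; the wedge Ps − Pb = 58 gives 51.875 + 0.125Q − (2650/13 - (2/13)Q) = 58, so Q' = 753.
Then Pb = 2650/13 − (2/13)·753 = 88 and Ps = 51.875 + 0.125·753 = 146.
ΔCS = ½(545 + 753)(120 − 88) = 20768; ΔPS = ½(545 + 753)(146 − 120) = 16874.
Government spending = 58 × 753 = 43674.
DWL = ½ × 58 × (753 − 545) = 6032; fraction = 6032 / 43674 = 104/753.

DWL / government spending = 104/753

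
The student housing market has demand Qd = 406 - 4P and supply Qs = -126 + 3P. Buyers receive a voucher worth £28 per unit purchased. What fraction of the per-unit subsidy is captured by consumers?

Pre-subsidy: 406 - 4P = -126 + 3P gives P* = 76, Q* = 102.
With the rebate, buyers effectively pay Pb = Ps − 28, where Ps is the price sellers receive.
Demand in terms of Ps becomes Qd = 406 − 4(Ps − 28) = 518 - 4Ps. Setting this equal to supply: 518 - 4Ps = -126 + 3Ps, so Ps = 92.
Buyers pay Pb = 92 − 28 = 64; Q' = -126 + 3·92 = 150.
Buyers' price falls by P* − Pb = 76 − 64 = 12; sellers' price rises by Ps − P* = 92 − 76 = 16.
So consumers capture 12/28 = 3/7 of each unit of subsidy.

Consumer share = 3/7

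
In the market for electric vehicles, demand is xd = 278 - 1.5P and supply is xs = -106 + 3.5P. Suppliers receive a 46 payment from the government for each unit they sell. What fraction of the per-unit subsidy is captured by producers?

Pre-subsidy: 278 - 1.5P = -106 + 3.5P gives P* = 76.8, x* = 162.8.
With the subsidy, sellers receive Ps = Pb + 46 for each unit, where Pb is the price buyers pay.
Supply in terms of Pb becomes xs = -106 + 3.5(Pb + 46) = 55 + 3.5Pb. Setting this equal to demand: 278 - 1.5Pb = 55 + 3.5Pb, so Pb = 44.6.
Sellers receive Ps = 44.6 + 46 = 90.6; x' = 278 − 1.5·44.6 = 211.1.
Buyers' price falls by P* − Pb = 76.8 − 44.6 = 32.2; sellers' price rises by Ps − P* = 90.6 − 76.8 = 13.8.
So producers capture 13.8/46 = 0.3 of each unit of subsidy.

Producer share = 0.3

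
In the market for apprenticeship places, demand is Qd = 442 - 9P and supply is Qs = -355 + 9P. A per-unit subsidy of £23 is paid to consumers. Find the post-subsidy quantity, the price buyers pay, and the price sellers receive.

Pre-subsidy: 442 - 9P = -355 + 9P gives P* = 797/18, Q* = 43.5.
With the rebate, buyers effectively pay Pb = Ps − 23, where Ps is the price sellers receive.
Demand in terms of Ps becomes Qd = 442 − 9(Ps − 23) = 649 - 9Ps. Setting this equal to supply: 649 - 9Ps = -355 + 9Ps, so Ps = 502/9.
Buyers pay Pb = 502/9 − 23 = 295/9; Q' = -355 + 9·(502/9) = 147.

Q' = 147; buyers pay 295/9; sellers receive 502/9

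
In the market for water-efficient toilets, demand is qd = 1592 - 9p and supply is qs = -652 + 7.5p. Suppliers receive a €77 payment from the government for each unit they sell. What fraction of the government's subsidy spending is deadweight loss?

Pre-subsidy: 1592 - 9p = -652 + 7.5p gives p* = 136, q* = 368.
With the subsidy, sellers receive ps = pb + 77 for each unit, where pb is the price buyers pay.
Supply in terms of pb becomes qs = -652 + 7.5(pb + 77) = -74.5 + 7.5pb. Setting this equal to demand: 1592 - 9pb = -74.5 + 7.5pb, so pb = 101.
Sellers receive ps = 101 + 77 = 178; q' = 1592 − 9·101 = 683.
ΔCS = ½(368 + 683)(136 − 101) = 18392.5; ΔPS = ½(368 + 683)(178 − 136) = 22071.
Government spending = 77 × 683 = 52591.
DWL = ½ × 77 × (683 − 368) = 12127.5; fraction = 12127.5 / 52591 = 315/1366.

DWL / government spending = 315/1366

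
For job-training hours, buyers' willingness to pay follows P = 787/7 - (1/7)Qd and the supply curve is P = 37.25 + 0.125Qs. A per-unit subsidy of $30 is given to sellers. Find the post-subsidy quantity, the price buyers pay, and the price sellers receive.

Pre-subsidy: 787/7 - (1/7)Q = 37.25 + 0.125Q gives Q* = 842/3 and P* = 217/3.
With the subsidy, sellers receive Ps = Pb + 30 for each unit, where Pb is the price buyers pay.
On the curves, Pb = 787/7 - (1/7)Q and Ps = 37.25 + 0.125Q; the wedge Ps − Pb = 30 gives 37.25 + 0.125Q − (787/7 - (1/7)Q) = 30, so Q' = 1178/3.
Then Pb = 787/7 − (1/7)·(1178/3) = 169/3 and Ps = 37.25 + 0.125·(1178/3) = 259/3.

Q' = 1178/3; buyers pay 169/3; sellers receive 259/3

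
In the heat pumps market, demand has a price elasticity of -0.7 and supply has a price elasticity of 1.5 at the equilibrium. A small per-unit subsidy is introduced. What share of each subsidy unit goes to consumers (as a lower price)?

For a small subsidy around the equilibrium, the benefit split depends on the relative slopes, which at a point are proportional to the elasticities.
Buyer share = εs/(εs + |εd|) = 1.5/(1.5 + 0.7) = 15/22; seller share = |εd|/(εs + |εd|) = 7/22.

Consumer share = 15/22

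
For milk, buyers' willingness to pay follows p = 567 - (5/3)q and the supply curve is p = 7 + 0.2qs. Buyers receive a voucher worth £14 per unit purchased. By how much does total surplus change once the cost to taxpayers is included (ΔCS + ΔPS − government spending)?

Net change in total surplus = -£52.5

Pre-subsidy: 567 - (5/3)q = 7 + 0.2q gives q* = 300 and p* = 67.
With the rebate, buyers effectively pay pb = ps − 14, where ps is the price sellers receive.
On the curves, pb = 567 - (5/3)q and ps = 7 + 0.2q; the wedge ps − pb = 14 gives 7 + 0.2q − (567 - (5/3)q) = 14, so q' = 307.5.
Then pb = 567 − (5/3)·307.5 = 54.5 and ps = 7 + 0.2·307.5 = 68.5.
ΔCS = ½(300 + 307.5)(67 − 54.5) = 3796.875; ΔPS = ½(300 + 307.5)(68.5 − 67) = 455.625.
Government spending = 14 × 307.5 = 4305.
Net change = 3796.875 + 455.625 − 4305 = -52.5. The loss equals the DWL triangle ½·14·7.5.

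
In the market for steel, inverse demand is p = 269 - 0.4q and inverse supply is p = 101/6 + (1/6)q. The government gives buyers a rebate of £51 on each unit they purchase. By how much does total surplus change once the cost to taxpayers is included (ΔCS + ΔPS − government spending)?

Pre-subsidy: 269 - 0.4q = 101/6 + (1/6)q gives q* = 445 and p* = 91.
With the rebate, buyers effectively pay pb = ps − 51, where ps is the price sellers receive.
On the curves, pb = 269 - 0.4q and ps = 101/6 + (1/6)q; the wedge ps − pb = 51 gives 101/6 + (1/6)q − (269 - 0.4q) = 51, so q' = 535.
Then pb = 269 − 0.4·535 = 55 and ps = 101/6 + (1/6)·535 = 106.
ΔCS = ½(445 + 535)(91 − 55) = 17640; ΔPS = ½(445 + 535)(106 − 91) = 7350.
Government spending = 51 × 535 = 27285.
Net change = 17640 + 7350 − 27285 = -2295. The loss equals the DWL triangle ½·51·90.

Net change in total surplus = -£2295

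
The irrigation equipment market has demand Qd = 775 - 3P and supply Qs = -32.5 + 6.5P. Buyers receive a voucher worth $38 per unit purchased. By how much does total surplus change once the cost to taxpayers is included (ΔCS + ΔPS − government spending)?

Net change in total surplus = -$1482

Pre-subsidy: 775 - 3P = -32.5 + 6.5P gives P* = 85, Q* = 520.
With the rebate, buyers effectively pay Pb = Ps − 38, where Ps is the price sellers receive.
Demand in terms of Ps becomes Qd = 775 − 3(Ps − 38) = 889 - 3Ps. Setting this equal to supply: 889 - 3Ps = -32.5 + 6.5Ps, so Ps = 97.
Buyers pay Pb = 97 − 38 = 59; Q' = -32.5 + 6.5·97 = 598.
ΔCS = ½(520 + 598)(85 − 59) = 14534; ΔPS = ½(520 + 598)(97 − 85) = 6708.
Government spending = 38 × 598 = 22724.
Net change = 14534 + 6708 − 22724 = -1482. The loss equals the DWL triangle ½·38·78.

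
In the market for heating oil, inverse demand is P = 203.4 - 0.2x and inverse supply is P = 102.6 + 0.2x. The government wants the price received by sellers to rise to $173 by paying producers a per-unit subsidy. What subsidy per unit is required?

Required subsidy s = $40 per unit

At a seller price of 173, quantity supplied is -513 + 5·173 = 352.
Buyers absorb 352 only when they pay Pb = 203.4 − 0.2·352 = 133.
s = Ps − Pb = 173 − 133 = 40.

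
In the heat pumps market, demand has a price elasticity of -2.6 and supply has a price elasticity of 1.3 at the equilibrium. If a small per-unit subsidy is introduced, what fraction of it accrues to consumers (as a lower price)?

For a small subsidy around the equilibrium, the benefit split depends on the relative slopes, which at a point are proportional to the elasticities.
Buyer share = εs/(εs + |εd|) = 1.3/(1.3 + 2.6) = 1/3; seller share = |εd|/(εs + |εd|) = 2/3.

Consumer share = 1/3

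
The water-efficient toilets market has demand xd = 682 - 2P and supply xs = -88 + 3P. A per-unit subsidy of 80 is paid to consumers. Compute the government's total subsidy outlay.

Pre-subsidy: 682 - 2P = -88 + 3P gives P* = 154, x* = 374.
With the rebate, buyers effectively pay Pb = Ps − 80, where Ps is the price sellers receive.
Demand in terms of Ps becomes xd = 682 − 2(Ps − 80) = 842 - 2Ps. Setting this equal to supply: 842 - 2Ps = -88 + 3Ps, so Ps = 186.
Buyers pay Pb = 186 − 80 = 106; x' = -88 + 3·186 = 470.
Government outlay = subsidy × quantity = 80 × 470 = 37600.

Government cost = 37600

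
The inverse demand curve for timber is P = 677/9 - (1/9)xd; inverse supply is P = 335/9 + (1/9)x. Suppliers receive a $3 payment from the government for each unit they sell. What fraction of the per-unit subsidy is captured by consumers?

Consumer share = 0.5

Pre-subsidy: 677/9 - (1/9)x = 335/9 + (1/9)x gives x* = 171 and P* = 506/9.
With the subsidy, sellers receive Ps = Pb + 3 for each unit, where Pb is the price buyers pay.
On the curves, Pb = 677/9 - (1/9)x and Ps = 335/9 + (1/9)x; the wedge Ps − Pb = 3 gives 335/9 + (1/9)x − (677/9 - (1/9)x) = 3, so x' = 184.5.
Then Pb = 677/9 − (1/9)·184.5 = 985/18 and Ps = 335/9 + (1/9)·184.5 = 1039/18.
Buyers' price falls by P* − Pb = 506/9 − 985/18 = 1.5; sellers' price rises by Ps − P* = 1039/18 − 506/9 = 1.5.
So consumers capture 1.5/3 = 0.5 of each unit of subsidy.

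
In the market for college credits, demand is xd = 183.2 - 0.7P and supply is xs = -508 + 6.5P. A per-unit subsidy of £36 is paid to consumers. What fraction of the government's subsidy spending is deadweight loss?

Pre-subsidy: 183.2 - 0.7P = -508 + 6.5P gives P* = 96, x* = 116.
With the rebate, buyers effectively pay Pb = Ps − 36, where Ps is the price sellers receive.
Demand in terms of Ps becomes xd = 183.2 − 0.7(Ps − 36) = 208.4 - 0.7Ps. Setting this equal to supply: 208.4 - 0.7Ps = -508 + 6.5Ps, so Ps = 99.5.
Buyers pay Pb = 99.5 − 36 = 63.5; x' = -508 + 6.5·99.5 = 138.75.
ΔCS = ½(116 + 138.75)(96 − 63.5) = 4139.6875; ΔPS = ½(116 + 138.75)(99.5 − 96) = 445.8125.
Government spending = 36 × 138.75 = 4995.
DWL = ½ × 36 × (138.75 − 116) = 409.5; fraction = 409.5 / 4995 = 91/1110.

DWL / government spending = 91/1110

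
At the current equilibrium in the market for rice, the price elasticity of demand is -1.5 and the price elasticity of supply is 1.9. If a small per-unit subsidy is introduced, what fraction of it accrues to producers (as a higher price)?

Producer share = 15/34

For a small subsidy around the equilibrium, the benefit split depends on the relative slopes, which at a point are proportional to the elasticities.
Buyer share = εs/(εs + |εd|) = 1.9/(1.9 + 1.5) = 19/34; seller share = |εd|/(εs + |εd|) = 15/34.
So producers capture 15/34 of the subsidy.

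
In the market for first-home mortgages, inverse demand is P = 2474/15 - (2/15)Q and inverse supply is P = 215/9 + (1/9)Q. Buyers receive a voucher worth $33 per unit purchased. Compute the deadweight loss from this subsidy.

Deadweight loss = $2227.5

Pre-subsidy: 2474/15 - (2/15)Q = 215/9 + (1/9)Q gives Q* = 577 and P* = 88.
With the rebate, buyers effectively pay Pb = Ps − 33, where Ps is the price sellers receive.
On the curves, Pb = 2474/15 - (2/15)Q and Ps = 215/9 + (1/9)Q; the wedge Ps − Pb = 33 gives 215/9 + (1/9)Q − (2474/15 - (2/15)Q) = 33, so Q' = 712.
Then Pb = 2474/15 − (2/15)·712 = 70 and Ps = 215/9 + (1/9)·712 = 103.
The subsidy expands output by 712 − 577 = 135 past the efficient level; on those units the gap between marginal cost and willingness to pay runs from 0 up to 33.
DWL = ½ × 33 × 135 = 2227.5.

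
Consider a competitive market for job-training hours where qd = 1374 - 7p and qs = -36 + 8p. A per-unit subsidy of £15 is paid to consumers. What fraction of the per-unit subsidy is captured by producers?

Producer share = 7/15

Pre-subsidy: 1374 - 7p = -36 + 8p gives p* = 94, q* = 716.
With the rebate, buyers effectively pay pb = ps − 15, where ps is the price sellers receive.
Demand in terms of ps becomes qd = 1374 − 7(ps − 15) = 1479 - 7ps. Setting this equal to supply: 1479 - 7ps = -36 + 8ps, so ps = 101.
Buyers pay pb = 101 − 15 = 86; q' = -36 + 8·101 = 772.
Buyers' price falls by p* − pb = 94 − 86 = 8; sellers' price rises by ps − p* = 101 − 94 = 7.
So producers capture 7/15 = 7/15 of each unit of subsidy.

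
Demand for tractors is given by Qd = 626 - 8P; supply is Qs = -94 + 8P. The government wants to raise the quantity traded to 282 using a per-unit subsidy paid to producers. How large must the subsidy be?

Required subsidy s = 4 per unit

At Q = 282, invert demand for the buyer price: Pb = (626 − 282)/8 = 43; invert supply for the seller price: Ps = (282 − (-94))/8 = 47.
The subsidy must fill the gap: s = Ps − Pb = 47 − 43 = 4.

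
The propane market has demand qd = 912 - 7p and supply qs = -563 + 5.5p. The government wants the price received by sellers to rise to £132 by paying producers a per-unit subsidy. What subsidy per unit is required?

Required subsidy s = £25 per unit

At a seller price of 132, quantity supplied is -563 + 5.5·132 = 163.
Buyers absorb 163 only when they pay pb with 912 − 7·pb = 163, i.e. pb = 107.
s = ps − pb = 132 − 107 = 25.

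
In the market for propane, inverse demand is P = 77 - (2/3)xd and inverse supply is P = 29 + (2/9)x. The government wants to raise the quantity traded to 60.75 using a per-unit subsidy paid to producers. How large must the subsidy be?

At x = 60.75, from the demand curve buyers pay Pb = 77 − (2/3)·60.75 = 36.5; from the supply curve sellers need Ps = 29 + (2/9)·60.75 = 42.5.
The subsidy must fill the gap: s = Ps − Pb = 42.5 − 36.5 = 6.

Required subsidy s = 6 per unit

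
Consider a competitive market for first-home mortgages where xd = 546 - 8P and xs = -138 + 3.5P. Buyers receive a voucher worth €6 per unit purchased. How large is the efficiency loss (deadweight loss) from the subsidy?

Deadweight loss = 1008/23

Pre-subsidy: 546 - 8P = -138 + 3.5P gives P* = 1368/23, x* = 1614/23.
With the rebate, buyers effectively pay Pb = Ps − 6, where Ps is the price sellers receive.
Demand in terms of Ps becomes xd = 546 − 8(Ps − 6) = 594 - 8Ps. Setting this equal to supply: 594 - 8Ps = -138 + 3.5Ps, so Ps = 1464/23.
Buyers pay Pb = 1464/23 − 6 = 1326/23; x' = -138 + 3.5·(1464/23) = 1950/23.
The subsidy expands output by 1950/23 − 1614/23 = 336/23 past the efficient level; on those units the gap between marginal cost and willingness to pay runs from 0 up to 6.
DWL = ½ × 6 × 336/23 = 1008/23.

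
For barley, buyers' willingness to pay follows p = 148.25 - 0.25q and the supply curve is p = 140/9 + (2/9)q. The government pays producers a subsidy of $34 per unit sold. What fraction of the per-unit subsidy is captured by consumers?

Pre-subsidy: 148.25 - 0.25q = 140/9 + (2/9)q gives q* = 281 and p* = 78.
With the subsidy, sellers receive ps = pb + 34 for each unit, where pb is the price buyers pay.
On the curves, pb = 148.25 - 0.25q and ps = 140/9 + (2/9)q; the wedge ps − pb = 34 gives 140/9 + (2/9)q − (148.25 - 0.25q) = 34, so q' = 353.
Then pb = 148.25 − 0.25·353 = 60 and ps = 140/9 + (2/9)·353 = 94.
Buyers' price falls by p* − pb = 78 − 60 = 18; sellers' price rises by ps − p* = 94 − 78 = 16.
So consumers capture 18/34 = 9/17 of each unit of subsidy.

Consumer share = 9/17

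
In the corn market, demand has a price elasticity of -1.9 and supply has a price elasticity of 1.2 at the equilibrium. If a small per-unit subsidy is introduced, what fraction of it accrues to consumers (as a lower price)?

Consumer share = 12/31

For a small subsidy around the equilibrium, the benefit split depends on the relative slopes, which at a point are proportional to the elasticities.
Buyer share = εs/(εs + |εd|) = 1.2/(1.2 + 1.9) = 12/31; seller share = |εd|/(εs + |εd|) = 19/31.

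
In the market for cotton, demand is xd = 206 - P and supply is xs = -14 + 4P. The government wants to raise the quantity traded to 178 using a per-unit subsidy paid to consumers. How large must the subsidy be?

Required subsidy s = 20 per unit

At x = 178, invert demand for the buyer price: Pb = (206 − 178)/1 = 28; invert supply for the seller price: Ps = (178 − (-14))/4 = 48.
The subsidy must fill the gap: s = Ps − Pb = 48 − 28 = 20.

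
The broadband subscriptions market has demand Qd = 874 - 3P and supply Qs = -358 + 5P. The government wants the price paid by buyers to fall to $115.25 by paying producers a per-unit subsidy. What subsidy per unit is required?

At a buyer price of 115.25, quantity demanded is 874 − 3·115.25 = 528.25.
Sellers supply 528.25 only when they receive Ps with -358 + 5·Ps = 528.25, i.e. Ps = 177.25.
s = Ps − Pb = 177.25 − 115.25 = 62.

Required subsidy s = $62 per unit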